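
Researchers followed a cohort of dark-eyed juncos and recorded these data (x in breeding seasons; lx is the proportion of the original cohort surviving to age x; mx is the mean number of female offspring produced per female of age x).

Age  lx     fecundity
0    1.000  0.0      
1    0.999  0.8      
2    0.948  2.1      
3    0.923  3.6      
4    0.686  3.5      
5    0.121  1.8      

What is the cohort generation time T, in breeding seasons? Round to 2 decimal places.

lx·mx: 0, 0.7992, 1.9908, 3.3228, 2.401, 0.2178 → R0 = 8.7316
x·lx·mx: 0, 0.7992, 3.9816, 9.9684, 9.604, 1.089 → Σ = 25.4422
T = 25.4422 / 8.7316 = 2.913807… → 2.91

2.91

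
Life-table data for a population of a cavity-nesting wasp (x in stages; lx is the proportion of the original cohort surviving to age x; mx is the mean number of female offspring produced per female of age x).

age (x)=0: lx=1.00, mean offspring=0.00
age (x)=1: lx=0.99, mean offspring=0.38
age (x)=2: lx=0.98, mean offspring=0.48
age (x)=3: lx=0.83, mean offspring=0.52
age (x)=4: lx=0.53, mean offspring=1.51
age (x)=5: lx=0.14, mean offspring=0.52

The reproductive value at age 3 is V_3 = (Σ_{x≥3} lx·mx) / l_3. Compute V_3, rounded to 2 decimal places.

lx·mx for x ≥ 3: 0.4316, 0.8003, 0.0728 → sum = 1.3047
V_3 = 1.3047 / l_3 = 1.3047 / 0.83 = 1.571928… → 1.57

1.57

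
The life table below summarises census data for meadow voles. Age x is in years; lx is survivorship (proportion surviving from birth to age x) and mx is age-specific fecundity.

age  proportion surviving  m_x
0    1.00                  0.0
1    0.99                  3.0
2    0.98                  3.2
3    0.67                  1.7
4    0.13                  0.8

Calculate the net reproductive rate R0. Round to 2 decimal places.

lx·mx by age: 0, 2.97, 3.136, 1.139, 0.104
R0 = Σ lx·mx = 7.349 → 7.35

7.35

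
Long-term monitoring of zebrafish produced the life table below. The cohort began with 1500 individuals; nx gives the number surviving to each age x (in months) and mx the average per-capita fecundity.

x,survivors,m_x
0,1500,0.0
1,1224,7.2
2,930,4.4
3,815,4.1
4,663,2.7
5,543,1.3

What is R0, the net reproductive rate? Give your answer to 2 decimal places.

12.49

lx = nx/n0 = nx/1500: 1, 0.816, 0.62, 0.54333…, 0.442, 0.362
lx·mx by age: 0, 5.8752, 2.728, 2.227667…, 1.1934, 0.4706
R0 = Σ lx·mx = 12.494867… → 12.49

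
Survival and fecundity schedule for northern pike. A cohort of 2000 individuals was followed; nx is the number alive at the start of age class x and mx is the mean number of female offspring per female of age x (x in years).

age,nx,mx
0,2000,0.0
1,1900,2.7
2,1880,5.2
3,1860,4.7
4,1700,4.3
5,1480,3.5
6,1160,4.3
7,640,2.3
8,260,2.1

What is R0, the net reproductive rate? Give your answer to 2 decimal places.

lx = nx/n0 = nx/2000: 1, 0.95, 0.94, 0.93, 0.85, 0.74, 0.58, 0.32, 0.13
lx·mx by age: 0, 2.565, 4.888, 4.371, 3.655, 2.59, 2.494, 0.736, 0.273
R0 = Σ lx·mx = 21.572 → 21.57

21.57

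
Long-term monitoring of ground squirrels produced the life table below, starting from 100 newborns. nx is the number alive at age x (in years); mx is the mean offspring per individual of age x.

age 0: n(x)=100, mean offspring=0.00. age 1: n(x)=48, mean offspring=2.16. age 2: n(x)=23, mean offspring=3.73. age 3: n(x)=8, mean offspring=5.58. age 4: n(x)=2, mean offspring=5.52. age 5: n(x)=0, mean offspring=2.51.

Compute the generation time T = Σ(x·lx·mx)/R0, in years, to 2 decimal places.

1.85

lx = nx/n0 = nx/100: 1, 0.48, 0.23, 0.08, 0.02, 0
lx·mx: 0, 1.0368, 0.8579, 0.4464, 0.1104, 0 → R0 = 2.4515
x·lx·mx: 0, 1.0368, 1.7158, 1.3392, 0.4416, 0 → Σ = 4.5334
T = 4.5334 / 2.4515 = 1.849235… → 1.85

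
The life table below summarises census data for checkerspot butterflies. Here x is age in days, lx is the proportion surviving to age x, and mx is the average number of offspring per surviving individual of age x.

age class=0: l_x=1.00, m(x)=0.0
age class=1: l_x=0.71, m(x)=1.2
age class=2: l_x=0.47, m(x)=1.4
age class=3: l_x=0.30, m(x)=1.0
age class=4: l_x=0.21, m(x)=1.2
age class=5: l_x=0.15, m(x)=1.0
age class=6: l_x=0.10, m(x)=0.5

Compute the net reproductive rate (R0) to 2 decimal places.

2.26

lx·mx by age: 0, 0.852, 0.658, 0.3, 0.252, 0.15, 0.05
R0 = Σ lx·mx = 2.262 → 2.26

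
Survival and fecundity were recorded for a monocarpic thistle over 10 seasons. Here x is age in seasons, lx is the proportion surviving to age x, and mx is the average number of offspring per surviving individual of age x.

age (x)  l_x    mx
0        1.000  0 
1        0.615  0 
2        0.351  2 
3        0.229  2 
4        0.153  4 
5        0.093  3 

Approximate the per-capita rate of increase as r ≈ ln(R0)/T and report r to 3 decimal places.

0.223

R0 = Σ lx·mx = 0 + 0 + 0.702 + 0.458 + 0.612 + 0.279 = 2.051
Σ x·lx·mx = 6.621; T = 6.621/2.051 = 3.22818…
r ≈ ln(R0)/T = ln(2.051)/3.22818… = 0.22252… → 0.223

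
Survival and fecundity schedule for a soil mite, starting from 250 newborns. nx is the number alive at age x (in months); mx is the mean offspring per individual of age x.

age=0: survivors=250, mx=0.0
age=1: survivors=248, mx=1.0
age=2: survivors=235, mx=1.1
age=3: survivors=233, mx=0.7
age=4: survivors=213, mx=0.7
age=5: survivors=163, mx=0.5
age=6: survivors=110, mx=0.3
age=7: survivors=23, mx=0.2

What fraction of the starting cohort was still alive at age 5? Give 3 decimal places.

0.652

l_5 = n_5/n_0 = 163/250 = 0.652 → 0.652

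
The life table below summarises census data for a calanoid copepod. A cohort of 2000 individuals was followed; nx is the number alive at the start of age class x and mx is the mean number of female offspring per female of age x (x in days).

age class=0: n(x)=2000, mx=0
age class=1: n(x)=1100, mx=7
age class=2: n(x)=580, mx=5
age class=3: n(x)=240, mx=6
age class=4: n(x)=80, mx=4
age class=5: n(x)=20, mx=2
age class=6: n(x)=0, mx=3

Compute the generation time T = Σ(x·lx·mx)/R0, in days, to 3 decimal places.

1.556

lx = nx/n0 = nx/2000: 1, 0.55, 0.29, 0.12, 0.04, 0.01, 0
lx·mx: 0, 3.85, 1.45, 0.72, 0.16, 0.02, 0 → R0 = 6.2
x·lx·mx: 0, 3.85, 2.9, 2.16, 0.64, 0.1, 0 → Σ = 9.65
T = 9.65 / 6.2 = 1.556452… → 1.556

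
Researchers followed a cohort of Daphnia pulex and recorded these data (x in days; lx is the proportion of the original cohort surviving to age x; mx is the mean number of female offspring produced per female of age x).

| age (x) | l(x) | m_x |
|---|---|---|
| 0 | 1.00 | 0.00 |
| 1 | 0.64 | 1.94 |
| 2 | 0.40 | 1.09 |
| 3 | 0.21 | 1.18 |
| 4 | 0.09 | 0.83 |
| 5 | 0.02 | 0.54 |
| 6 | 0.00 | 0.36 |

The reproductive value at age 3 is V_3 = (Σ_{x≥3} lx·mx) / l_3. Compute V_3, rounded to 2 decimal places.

1.59

lx·mx for x ≥ 3: 0.2478, 0.0747, 0.0108, 0 → sum = 0.3333
V_3 = 0.3333 / l_3 = 0.3333 / 0.21 = 1.587143… → 1.59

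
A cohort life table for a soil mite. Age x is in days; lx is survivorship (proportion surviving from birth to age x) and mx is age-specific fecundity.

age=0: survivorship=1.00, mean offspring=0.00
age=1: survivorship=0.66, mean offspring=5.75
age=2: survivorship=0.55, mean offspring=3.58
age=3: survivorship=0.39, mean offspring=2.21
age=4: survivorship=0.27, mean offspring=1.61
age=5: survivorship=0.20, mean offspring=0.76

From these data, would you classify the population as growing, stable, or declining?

growing

R0 = Σ lx·mx = 0 + 3.795 + 1.969 + 0.8619 + 0.4347 + 0.152 = 7.2126
R0 > 1, so the population is growing.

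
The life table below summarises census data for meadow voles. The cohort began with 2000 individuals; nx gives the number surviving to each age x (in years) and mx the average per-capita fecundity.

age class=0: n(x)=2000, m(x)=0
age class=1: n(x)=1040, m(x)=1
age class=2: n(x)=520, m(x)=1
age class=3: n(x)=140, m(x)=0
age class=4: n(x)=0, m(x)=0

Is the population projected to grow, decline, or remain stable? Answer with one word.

declining

lx = nx/n0 = nx/2000: 1, 0.52, 0.26, 0.07, 0
R0 = Σ lx·mx = 0 + 0.52 + 0.26 + 0 + 0 = 0.78
R0 < 1, so the population is declining.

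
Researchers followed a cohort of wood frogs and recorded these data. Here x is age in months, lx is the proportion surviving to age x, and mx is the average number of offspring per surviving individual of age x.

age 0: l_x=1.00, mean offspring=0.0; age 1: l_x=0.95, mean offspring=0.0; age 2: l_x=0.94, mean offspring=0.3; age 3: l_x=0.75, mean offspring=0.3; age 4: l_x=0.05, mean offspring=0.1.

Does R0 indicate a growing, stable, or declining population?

declining

R0 = Σ lx·mx = 0 + 0 + 0.282 + 0.225 + 0.005 = 0.512
R0 < 1, so the population is declining.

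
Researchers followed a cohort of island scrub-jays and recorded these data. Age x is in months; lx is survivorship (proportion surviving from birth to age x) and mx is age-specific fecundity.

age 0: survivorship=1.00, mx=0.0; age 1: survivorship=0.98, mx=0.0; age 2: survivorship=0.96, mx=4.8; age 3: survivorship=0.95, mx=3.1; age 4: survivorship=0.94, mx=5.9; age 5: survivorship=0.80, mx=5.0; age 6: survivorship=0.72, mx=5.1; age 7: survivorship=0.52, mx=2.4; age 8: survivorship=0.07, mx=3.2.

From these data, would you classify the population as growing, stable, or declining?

growing

R0 = Σ lx·mx = 0 + 0 + 4.608 + 2.945 + 5.546 + 4 + 3.672 + 1.248 + 0.224 = 22.243
R0 > 1, so the population is growing.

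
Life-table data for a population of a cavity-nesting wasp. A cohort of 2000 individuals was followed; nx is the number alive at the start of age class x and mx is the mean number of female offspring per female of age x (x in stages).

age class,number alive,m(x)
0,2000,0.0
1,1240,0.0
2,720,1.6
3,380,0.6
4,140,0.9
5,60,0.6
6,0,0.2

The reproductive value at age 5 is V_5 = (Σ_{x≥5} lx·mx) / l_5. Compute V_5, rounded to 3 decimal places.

lx = nx/n0 = nx/2000: 1, 0.62, 0.36, 0.19, 0.07, 0.03, 0
lx·mx for x ≥ 5: 0.018, 0 → sum = 0.018
V_5 = 0.018 / l_5 = 0.018 / 0.03 = 0.6 → 0.600

0.600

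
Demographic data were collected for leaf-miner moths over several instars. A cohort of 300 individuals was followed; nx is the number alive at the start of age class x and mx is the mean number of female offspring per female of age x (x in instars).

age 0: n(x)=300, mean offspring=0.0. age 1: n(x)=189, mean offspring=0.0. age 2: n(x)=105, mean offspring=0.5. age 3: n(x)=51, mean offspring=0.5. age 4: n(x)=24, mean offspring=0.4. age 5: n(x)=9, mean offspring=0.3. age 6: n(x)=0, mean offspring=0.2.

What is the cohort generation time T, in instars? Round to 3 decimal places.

2.585

lx = nx/n0 = nx/300: 1, 0.63, 0.35, 0.17, 0.08, 0.03, 0
lx·mx: 0, 0, 0.175, 0.085, 0.032, 0.009, 0 → R0 = 0.301
x·lx·mx: 0, 0, 0.35, 0.255, 0.128, 0.045, 0 → Σ = 0.778
T = 0.778 / 0.301 = 2.584718… → 2.585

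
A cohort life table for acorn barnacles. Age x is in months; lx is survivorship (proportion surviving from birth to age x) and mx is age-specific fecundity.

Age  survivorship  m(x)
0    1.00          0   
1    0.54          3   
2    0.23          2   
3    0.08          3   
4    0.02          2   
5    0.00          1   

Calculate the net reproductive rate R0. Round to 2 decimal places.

2.36

lx·mx by age: 0, 1.62, 0.46, 0.24, 0.04, 0
R0 = Σ lx·mx = 2.36 → 2.36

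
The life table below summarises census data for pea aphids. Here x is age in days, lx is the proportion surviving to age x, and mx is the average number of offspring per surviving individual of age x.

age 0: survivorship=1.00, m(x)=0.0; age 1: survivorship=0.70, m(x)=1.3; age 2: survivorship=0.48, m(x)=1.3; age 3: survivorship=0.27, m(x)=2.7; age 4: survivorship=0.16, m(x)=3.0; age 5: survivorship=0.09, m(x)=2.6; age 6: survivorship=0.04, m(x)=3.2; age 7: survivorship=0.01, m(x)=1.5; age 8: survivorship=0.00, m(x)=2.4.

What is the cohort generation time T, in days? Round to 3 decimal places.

2.663

lx·mx: 0, 0.91, 0.624, 0.729, 0.48, 0.234, 0.128, 0.015, 0 → R0 = 3.12
x·lx·mx: 0, 0.91, 1.248, 2.187, 1.92, 1.17, 0.768, 0.105, 0 → Σ = 8.308
T = 8.308 / 3.12 = 2.662821… → 2.663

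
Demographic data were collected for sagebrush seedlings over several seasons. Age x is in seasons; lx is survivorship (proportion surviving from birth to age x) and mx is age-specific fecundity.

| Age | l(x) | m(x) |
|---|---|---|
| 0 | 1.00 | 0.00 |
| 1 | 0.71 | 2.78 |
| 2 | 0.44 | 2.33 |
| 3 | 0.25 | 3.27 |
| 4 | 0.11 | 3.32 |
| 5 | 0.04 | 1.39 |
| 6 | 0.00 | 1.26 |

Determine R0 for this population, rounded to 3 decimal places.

lx·mx by age: 0, 1.9738, 1.0252, 0.8175, 0.3652, 0.0556, 0
R0 = Σ lx·mx = 4.2373 → 4.237

4.237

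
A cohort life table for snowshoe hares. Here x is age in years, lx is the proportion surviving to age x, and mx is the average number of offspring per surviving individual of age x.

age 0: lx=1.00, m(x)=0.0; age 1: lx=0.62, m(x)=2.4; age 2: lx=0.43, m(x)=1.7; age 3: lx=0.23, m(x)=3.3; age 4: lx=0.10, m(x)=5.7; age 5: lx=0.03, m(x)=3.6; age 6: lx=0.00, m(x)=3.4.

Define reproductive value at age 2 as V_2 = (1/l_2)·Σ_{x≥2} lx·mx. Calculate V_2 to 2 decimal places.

lx·mx for x ≥ 2: 0.731, 0.759, 0.57, 0.108, 0 → sum = 2.168
V_2 = 2.168 / l_2 = 2.168 / 0.43 = 5.04186… → 5.04

5.04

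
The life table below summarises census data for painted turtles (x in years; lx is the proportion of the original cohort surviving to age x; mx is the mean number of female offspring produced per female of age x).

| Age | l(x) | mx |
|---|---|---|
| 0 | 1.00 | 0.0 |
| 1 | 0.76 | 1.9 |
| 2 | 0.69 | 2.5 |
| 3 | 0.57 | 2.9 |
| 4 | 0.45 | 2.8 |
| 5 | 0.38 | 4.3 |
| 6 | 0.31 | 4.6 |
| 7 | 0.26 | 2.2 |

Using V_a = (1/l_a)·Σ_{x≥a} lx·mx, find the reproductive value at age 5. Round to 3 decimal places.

9.558

lx·mx for x ≥ 5: 1.634, 1.426, 0.572 → sum = 3.632
V_5 = 3.632 / l_5 = 3.632 / 0.38 = 9.557895… → 9.558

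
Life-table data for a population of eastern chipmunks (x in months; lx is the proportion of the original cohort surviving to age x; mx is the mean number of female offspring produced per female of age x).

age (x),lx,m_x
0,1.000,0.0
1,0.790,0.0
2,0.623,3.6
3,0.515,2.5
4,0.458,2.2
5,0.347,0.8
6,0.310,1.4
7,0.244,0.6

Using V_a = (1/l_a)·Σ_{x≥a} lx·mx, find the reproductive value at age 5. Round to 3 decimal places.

2.473

lx·mx for x ≥ 5: 0.2776, 0.434, 0.1464 → sum = 0.858
V_5 = 0.858 / l_5 = 0.858 / 0.347 = 2.472622… → 2.473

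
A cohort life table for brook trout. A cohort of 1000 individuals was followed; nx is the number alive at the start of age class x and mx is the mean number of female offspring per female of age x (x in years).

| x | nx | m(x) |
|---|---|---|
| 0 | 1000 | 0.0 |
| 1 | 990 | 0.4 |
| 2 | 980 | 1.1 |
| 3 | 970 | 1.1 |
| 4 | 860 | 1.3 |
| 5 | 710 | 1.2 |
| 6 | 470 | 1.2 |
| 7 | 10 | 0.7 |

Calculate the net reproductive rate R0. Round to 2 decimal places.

5.08

lx = nx/n0 = nx/1000: 1, 0.99, 0.98, 0.97, 0.86, 0.71, 0.47, 0.01
lx·mx by age: 0, 0.396, 1.078, 1.067, 1.118, 0.852, 0.564, 0.007
R0 = Σ lx·mx = 5.082 → 5.08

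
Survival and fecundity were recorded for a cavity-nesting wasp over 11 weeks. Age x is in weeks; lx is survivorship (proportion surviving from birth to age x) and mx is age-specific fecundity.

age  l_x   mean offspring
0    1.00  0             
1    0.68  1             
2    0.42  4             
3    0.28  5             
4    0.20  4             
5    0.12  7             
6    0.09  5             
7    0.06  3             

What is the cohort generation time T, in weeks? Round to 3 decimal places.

lx·mx: 0, 0.68, 1.68, 1.4, 0.8, 0.84, 0.45, 0.18 → R0 = 6.03
x·lx·mx: 0, 0.68, 3.36, 4.2, 3.2, 4.2, 2.7, 1.26 → Σ = 19.6
T = 19.6 / 6.03 = 3.250415… → 3.250

3.250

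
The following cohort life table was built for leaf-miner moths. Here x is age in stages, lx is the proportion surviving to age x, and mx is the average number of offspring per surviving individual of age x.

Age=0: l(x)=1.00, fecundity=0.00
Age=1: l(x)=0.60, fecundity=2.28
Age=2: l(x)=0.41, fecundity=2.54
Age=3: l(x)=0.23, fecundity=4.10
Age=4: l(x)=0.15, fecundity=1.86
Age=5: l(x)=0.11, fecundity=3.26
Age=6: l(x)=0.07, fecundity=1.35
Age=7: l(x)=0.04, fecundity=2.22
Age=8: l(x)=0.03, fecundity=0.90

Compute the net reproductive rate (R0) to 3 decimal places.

lx·mx by age: 0, 1.368, 1.0414, 0.943, 0.279, 0.3586, 0.0945, 0.0888, 0.027
R0 = Σ lx·mx = 4.2003 → 4.200

4.200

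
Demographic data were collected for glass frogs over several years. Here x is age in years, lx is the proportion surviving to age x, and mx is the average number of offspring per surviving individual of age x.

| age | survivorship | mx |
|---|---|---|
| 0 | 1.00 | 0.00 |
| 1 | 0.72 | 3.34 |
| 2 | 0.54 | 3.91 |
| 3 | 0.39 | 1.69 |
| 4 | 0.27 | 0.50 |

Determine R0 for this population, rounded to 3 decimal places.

lx·mx by age: 0, 2.4048, 2.1114, 0.6591, 0.135
R0 = Σ lx·mx = 5.3103 → 5.310

5.310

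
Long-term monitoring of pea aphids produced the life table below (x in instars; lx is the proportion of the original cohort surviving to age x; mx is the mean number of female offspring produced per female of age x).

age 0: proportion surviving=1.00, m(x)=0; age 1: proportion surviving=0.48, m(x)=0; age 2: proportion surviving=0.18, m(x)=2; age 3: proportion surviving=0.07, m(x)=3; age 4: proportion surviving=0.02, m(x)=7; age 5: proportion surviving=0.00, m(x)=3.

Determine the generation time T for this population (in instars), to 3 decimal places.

lx·mx: 0, 0, 0.36, 0.21, 0.14, 0 → R0 = 0.71
x·lx·mx: 0, 0, 0.72, 0.63, 0.56, 0 → Σ = 1.91
T = 1.91 / 0.71 = 2.690141… → 2.690

2.690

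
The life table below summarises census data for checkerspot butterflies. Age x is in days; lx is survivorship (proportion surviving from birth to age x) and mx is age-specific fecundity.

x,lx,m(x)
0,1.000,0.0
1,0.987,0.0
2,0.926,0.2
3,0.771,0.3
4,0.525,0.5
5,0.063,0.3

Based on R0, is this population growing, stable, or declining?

declining

R0 = Σ lx·mx = 0 + 0 + 0.1852 + 0.2313 + 0.2625 + 0.0189 = 0.6979
R0 < 1, so the population is declining.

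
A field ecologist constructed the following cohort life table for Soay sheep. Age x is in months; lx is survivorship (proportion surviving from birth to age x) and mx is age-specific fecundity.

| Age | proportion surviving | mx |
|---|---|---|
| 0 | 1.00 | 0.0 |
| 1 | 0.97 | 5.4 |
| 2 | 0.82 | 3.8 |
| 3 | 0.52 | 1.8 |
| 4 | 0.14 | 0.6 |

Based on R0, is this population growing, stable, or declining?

R0 = Σ lx·mx = 0 + 5.238 + 3.116 + 0.936 + 0.084 = 9.374
R0 > 1, so the population is growing.

growing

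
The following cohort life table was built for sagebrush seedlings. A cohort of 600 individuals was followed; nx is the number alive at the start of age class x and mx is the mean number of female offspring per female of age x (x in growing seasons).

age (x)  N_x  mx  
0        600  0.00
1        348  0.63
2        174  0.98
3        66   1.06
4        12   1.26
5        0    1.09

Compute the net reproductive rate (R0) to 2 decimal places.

0.79

lx = nx/n0 = nx/600: 1, 0.58, 0.29, 0.11, 0.02, 0
lx·mx by age: 0, 0.3654, 0.2842, 0.1166, 0.0252, 0
R0 = Σ lx·mx = 0.7914 → 0.79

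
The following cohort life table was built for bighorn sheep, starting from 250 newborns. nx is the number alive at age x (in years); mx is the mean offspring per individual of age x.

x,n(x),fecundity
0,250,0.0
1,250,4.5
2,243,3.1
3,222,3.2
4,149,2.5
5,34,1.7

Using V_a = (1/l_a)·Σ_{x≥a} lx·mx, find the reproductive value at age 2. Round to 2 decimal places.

lx = nx/n0 = nx/250: 1, 1, 0.972, 0.888, 0.596, 0.136
lx·mx for x ≥ 2: 3.0132, 2.8416, 1.49, 0.2312 → sum = 7.576
V_2 = 7.576 / l_2 = 7.576 / 0.972 = 7.794239… → 7.79

7.79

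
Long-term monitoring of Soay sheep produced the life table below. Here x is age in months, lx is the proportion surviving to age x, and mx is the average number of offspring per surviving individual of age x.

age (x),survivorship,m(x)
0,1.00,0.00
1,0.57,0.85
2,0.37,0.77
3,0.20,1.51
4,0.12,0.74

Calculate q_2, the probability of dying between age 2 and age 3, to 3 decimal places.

q_2 = (l_2 − l_3) / l_2 = (0.37 − 0.2) / 0.37
     = 0.17 / 0.37 = 0.459459… → 0.459

0.459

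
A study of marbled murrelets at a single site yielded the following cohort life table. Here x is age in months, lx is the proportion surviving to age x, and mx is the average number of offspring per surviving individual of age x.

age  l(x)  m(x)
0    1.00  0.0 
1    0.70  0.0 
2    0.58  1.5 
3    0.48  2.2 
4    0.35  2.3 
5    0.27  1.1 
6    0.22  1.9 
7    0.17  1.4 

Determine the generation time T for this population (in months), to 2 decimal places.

lx·mx: 0, 0, 0.87, 1.056, 0.805, 0.297, 0.418, 0.238 → R0 = 3.684
x·lx·mx: 0, 0, 1.74, 3.168, 3.22, 1.485, 2.508, 1.666 → Σ = 13.787
T = 13.787 / 3.684 = 3.7424… → 3.74

3.74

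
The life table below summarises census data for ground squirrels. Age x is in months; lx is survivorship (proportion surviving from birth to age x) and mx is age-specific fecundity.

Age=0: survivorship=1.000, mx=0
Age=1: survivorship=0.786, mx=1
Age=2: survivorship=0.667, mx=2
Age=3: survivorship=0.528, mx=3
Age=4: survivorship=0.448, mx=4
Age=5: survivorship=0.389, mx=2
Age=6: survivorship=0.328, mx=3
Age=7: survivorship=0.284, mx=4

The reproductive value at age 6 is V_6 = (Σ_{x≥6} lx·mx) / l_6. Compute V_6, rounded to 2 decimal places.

lx·mx for x ≥ 6: 0.984, 1.136 → sum = 2.12
V_6 = 2.12 / l_6 = 2.12 / 0.328 = 6.463415… → 6.46

6.46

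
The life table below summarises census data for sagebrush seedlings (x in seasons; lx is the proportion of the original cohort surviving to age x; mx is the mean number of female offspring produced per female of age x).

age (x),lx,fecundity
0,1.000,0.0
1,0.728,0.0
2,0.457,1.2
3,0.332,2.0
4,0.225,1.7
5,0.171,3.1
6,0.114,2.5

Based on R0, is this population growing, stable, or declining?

R0 = Σ lx·mx = 0 + 0 + 0.5484 + 0.664 + 0.3825 + 0.5301 + 0.285 = 2.41
R0 > 1, so the population is growing.

growing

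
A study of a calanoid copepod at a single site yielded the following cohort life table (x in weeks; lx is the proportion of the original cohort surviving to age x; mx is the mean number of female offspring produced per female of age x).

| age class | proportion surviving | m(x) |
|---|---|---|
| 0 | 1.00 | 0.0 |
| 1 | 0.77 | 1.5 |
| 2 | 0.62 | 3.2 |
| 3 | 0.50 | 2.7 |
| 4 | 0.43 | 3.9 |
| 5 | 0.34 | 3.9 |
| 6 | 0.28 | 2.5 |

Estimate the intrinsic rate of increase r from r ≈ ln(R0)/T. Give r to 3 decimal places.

0.645

R0 = Σ lx·mx = 0 + 1.155 + 1.984 + 1.35 + 1.677 + 1.326 + 0.7 = 8.192
Σ x·lx·mx = 26.711; T = 26.711/8.192 = 3.26062…
r ≈ ln(R0)/T = ln(8.192)/3.26062… = 0.64502… → 0.645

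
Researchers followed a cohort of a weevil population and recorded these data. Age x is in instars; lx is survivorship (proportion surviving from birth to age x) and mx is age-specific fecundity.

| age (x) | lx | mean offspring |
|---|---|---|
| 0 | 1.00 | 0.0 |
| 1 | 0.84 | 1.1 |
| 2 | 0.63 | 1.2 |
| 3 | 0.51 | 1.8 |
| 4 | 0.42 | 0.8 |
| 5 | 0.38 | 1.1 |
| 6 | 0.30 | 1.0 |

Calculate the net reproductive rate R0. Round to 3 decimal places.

3.652

lx·mx by age: 0, 0.924, 0.756, 0.918, 0.336, 0.418, 0.3
R0 = Σ lx·mx = 3.652 → 3.652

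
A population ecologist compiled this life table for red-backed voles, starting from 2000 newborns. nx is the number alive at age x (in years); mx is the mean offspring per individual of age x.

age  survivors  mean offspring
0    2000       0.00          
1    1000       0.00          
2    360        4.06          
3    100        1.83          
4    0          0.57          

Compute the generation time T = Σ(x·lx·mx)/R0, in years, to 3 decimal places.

lx = nx/n0 = nx/2000: 1, 0.5, 0.18, 0.05, 0
lx·mx: 0, 0, 0.7308, 0.0915, 0 → R0 = 0.8223
x·lx·mx: 0, 0, 1.4616, 0.2745, 0 → Σ = 1.7361
T = 1.7361 / 0.8223 = 2.111273… → 2.111

2.111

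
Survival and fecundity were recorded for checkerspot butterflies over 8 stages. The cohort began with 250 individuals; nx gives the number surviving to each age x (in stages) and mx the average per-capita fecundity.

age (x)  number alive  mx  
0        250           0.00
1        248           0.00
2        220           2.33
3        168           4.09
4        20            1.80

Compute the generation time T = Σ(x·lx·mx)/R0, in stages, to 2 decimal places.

lx = nx/n0 = nx/250: 1, 0.992, 0.88, 0.672, 0.08
lx·mx: 0, 0, 2.0504, 2.74848, 0.144 → R0 = 4.94288
x·lx·mx: 0, 0, 4.1008, 8.24544, 0.576 → Σ = 12.92224
T = 12.92224 / 4.94288 = 2.614314… → 2.61

2.61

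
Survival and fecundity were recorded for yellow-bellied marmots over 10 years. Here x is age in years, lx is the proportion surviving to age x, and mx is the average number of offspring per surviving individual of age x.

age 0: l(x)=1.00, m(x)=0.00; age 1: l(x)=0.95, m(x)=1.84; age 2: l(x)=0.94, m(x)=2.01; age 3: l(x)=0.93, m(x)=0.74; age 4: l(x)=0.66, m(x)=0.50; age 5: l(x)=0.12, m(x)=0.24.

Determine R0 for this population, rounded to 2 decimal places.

4.68

lx·mx by age: 0, 1.748, 1.8894, 0.6882, 0.33, 0.0288
R0 = Σ lx·mx = 4.6844 → 4.68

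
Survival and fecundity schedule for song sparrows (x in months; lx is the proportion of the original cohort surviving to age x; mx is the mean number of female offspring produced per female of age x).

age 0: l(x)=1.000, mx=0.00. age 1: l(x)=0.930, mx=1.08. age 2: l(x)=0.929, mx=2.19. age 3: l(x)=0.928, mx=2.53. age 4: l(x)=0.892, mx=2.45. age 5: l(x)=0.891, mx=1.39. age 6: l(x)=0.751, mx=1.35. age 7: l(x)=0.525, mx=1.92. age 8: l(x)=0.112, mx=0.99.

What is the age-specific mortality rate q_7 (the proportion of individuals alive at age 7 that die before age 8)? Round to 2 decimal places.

0.79

q_7 = (l_7 − l_8) / l_7 = (0.525 − 0.112) / 0.525
     = 0.413 / 0.525 = 0.786667… → 0.79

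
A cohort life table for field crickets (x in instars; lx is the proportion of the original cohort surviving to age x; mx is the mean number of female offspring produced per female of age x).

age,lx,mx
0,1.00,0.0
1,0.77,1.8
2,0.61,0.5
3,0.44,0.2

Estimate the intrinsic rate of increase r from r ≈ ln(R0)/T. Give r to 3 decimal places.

0.453

R0 = Σ lx·mx = 0 + 1.386 + 0.305 + 0.088 = 1.779
Σ x·lx·mx = 2.26; T = 2.26/1.779 = 1.27038…
r ≈ ln(R0)/T = ln(1.779)/1.27038… = 0.45345… → 0.453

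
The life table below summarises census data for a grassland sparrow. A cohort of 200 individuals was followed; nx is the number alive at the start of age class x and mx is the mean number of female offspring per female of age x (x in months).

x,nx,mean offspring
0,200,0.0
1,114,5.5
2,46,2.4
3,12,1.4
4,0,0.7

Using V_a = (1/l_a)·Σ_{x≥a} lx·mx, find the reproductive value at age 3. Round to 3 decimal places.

lx = nx/n0 = nx/200: 1, 0.57, 0.23, 0.06, 0
lx·mx for x ≥ 3: 0.084, 0 → sum = 0.084
V_3 = 0.084 / l_3 = 0.084 / 0.06 = 1.4 → 1.400

1.400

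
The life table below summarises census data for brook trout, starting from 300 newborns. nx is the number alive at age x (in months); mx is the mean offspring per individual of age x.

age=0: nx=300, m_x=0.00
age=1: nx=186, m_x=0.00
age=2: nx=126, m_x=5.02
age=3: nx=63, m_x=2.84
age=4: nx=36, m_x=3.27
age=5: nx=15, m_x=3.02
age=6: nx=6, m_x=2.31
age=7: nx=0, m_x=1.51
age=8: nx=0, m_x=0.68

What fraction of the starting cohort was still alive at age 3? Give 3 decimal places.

0.210

l_3 = n_3/n_0 = 63/300 = 0.21 → 0.210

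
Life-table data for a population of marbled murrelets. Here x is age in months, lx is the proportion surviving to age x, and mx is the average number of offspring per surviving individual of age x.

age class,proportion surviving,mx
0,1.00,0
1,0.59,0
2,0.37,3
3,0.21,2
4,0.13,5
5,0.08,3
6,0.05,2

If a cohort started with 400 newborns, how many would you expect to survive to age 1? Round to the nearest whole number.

236

Expected survivors = N0 · l_1 = 400 × 0.59 = 236 → 236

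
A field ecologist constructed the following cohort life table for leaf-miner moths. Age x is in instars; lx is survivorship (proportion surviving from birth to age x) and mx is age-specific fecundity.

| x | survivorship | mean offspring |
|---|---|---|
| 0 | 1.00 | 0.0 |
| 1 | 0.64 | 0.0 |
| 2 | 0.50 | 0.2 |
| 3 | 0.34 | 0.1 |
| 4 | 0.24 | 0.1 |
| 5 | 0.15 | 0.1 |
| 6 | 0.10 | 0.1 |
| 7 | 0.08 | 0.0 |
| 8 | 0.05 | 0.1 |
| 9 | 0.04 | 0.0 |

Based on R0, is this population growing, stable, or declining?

declining

R0 = Σ lx·mx = 0 + 0 + 0.1 + 0.034 + 0.024 + 0.015 + 0.01 + 0 + 0.005 + 0 = 0.188
R0 < 1, so the population is declining.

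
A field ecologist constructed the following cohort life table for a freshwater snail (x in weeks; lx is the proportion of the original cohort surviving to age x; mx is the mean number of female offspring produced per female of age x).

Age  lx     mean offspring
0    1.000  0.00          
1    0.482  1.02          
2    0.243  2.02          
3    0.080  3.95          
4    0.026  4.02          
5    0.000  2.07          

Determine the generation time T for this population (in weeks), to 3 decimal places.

2.024

lx·mx: 0, 0.49164, 0.49086, 0.316, 0.10452, 0 → R0 = 1.40302
x·lx·mx: 0, 0.49164, 0.98172, 0.948, 0.41808, 0 → Σ = 2.83944
T = 2.83944 / 1.40302 = 2.023806… → 2.024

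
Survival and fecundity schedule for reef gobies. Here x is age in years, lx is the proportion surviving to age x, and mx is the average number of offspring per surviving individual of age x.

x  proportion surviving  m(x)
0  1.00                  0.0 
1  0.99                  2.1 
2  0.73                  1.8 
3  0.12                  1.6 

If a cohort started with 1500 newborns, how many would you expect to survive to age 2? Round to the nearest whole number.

1095

Expected survivors = N0 · l_2 = 1500 × 0.73 = 1095 → 1095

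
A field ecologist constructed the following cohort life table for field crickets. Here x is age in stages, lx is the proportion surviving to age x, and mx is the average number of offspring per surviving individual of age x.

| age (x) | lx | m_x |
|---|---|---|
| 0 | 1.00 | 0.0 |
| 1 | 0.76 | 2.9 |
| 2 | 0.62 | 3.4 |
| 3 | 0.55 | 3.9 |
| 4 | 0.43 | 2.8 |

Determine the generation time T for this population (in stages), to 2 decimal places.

2.31

lx·mx: 0, 2.204, 2.108, 2.145, 1.204 → R0 = 7.661
x·lx·mx: 0, 2.204, 4.216, 6.435, 4.816 → Σ = 17.671
T = 17.671 / 7.661 = 2.306618… → 2.31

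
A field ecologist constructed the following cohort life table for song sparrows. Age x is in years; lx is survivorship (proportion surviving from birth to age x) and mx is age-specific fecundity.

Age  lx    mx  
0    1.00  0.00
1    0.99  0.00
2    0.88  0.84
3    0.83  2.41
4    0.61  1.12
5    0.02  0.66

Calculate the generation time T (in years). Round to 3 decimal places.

2.991

lx·mx: 0, 0, 0.7392, 2.0003, 0.6832, 0.0132 → R0 = 3.4359
x·lx·mx: 0, 0, 1.4784, 6.0009, 2.7328, 0.066 → Σ = 10.2781
T = 10.2781 / 3.4359 = 2.991385… → 2.991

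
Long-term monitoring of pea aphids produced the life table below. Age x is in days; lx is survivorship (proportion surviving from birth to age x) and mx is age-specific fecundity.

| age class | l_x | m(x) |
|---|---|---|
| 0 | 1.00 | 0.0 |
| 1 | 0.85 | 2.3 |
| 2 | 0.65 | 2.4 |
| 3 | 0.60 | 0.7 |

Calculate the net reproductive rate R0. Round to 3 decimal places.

lx·mx by age: 0, 1.955, 1.56, 0.42
R0 = Σ lx·mx = 3.935 → 3.935

3.935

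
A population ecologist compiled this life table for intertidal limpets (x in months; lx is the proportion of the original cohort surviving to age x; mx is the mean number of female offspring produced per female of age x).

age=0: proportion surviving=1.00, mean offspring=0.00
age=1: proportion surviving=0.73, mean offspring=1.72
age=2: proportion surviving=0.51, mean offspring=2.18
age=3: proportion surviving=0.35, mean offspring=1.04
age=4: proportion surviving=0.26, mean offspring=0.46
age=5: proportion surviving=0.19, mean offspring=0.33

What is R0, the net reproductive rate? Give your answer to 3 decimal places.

2.914

lx·mx by age: 0, 1.2556, 1.1118, 0.364, 0.1196, 0.0627
R0 = Σ lx·mx = 2.9137 → 2.914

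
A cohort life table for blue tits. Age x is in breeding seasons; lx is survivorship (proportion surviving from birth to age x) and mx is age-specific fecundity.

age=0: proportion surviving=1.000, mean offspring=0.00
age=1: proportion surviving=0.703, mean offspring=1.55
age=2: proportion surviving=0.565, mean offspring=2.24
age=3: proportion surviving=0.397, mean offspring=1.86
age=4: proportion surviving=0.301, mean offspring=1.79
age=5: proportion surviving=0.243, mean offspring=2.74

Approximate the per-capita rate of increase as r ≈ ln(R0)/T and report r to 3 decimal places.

R0 = Σ lx·mx = 0 + 1.08965 + 1.2656 + 0.73842 + 0.53879 + 0.66582 = 4.29828
Σ x·lx·mx = 11.32037; T = 11.32037/4.29828 = 2.6337…
r ≈ ln(R0)/T = ln(4.29828)/2.6337… = 0.55368… → 0.554

0.554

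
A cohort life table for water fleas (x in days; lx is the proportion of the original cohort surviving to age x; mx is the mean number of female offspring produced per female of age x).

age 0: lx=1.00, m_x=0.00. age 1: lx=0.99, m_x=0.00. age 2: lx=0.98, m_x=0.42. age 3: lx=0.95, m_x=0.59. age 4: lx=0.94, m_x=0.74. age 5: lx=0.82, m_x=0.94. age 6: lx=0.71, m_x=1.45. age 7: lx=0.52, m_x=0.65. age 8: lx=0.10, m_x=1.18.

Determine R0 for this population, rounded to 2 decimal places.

3.92

lx·mx by age: 0, 0, 0.4116, 0.5605, 0.6956, 0.7708, 1.0295, 0.338, 0.118
R0 = Σ lx·mx = 3.924 → 3.92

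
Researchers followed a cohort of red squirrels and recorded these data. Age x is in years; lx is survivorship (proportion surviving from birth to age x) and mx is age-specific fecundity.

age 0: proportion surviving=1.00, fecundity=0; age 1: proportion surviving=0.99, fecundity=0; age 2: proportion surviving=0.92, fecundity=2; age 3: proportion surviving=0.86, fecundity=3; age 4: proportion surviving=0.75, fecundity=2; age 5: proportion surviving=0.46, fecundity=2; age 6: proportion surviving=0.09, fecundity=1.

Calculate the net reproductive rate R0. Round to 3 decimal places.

6.930

lx·mx by age: 0, 0, 1.84, 2.58, 1.5, 0.92, 0.09
R0 = Σ lx·mx = 6.93 → 6.930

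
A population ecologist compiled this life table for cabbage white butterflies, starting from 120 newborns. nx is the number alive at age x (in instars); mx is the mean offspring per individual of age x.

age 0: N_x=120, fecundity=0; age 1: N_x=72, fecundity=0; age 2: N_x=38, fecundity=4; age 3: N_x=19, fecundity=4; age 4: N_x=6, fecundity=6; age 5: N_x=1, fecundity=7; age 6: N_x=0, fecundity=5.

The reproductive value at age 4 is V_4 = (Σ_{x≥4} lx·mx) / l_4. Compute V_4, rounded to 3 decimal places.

7.167

lx = nx/n0 = nx/120: 1, 0.6, 0.31667…, 0.15833…, 0.05, 0.00833…, 0
lx·mx for x ≥ 4: 0.3, 0.058333…, 0 → sum = 0.358333…
V_4 = 0.358333… / l_4 = 0.358333… / 0.05 = 7.166667… → 7.167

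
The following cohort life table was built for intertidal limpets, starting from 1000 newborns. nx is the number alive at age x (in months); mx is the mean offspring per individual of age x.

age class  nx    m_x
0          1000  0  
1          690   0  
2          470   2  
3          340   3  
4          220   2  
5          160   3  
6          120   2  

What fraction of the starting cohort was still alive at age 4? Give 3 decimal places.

l_4 = n_4/n_0 = 220/1000 = 0.22 → 0.220

0.220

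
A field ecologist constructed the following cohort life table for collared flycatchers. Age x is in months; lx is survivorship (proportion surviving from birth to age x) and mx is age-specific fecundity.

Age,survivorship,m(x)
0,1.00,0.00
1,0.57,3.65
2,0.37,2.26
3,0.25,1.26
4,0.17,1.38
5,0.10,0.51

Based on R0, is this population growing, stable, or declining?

growing

R0 = Σ lx·mx = 0 + 2.0805 + 0.8362 + 0.315 + 0.2346 + 0.051 = 3.5173
R0 > 1, so the population is growing.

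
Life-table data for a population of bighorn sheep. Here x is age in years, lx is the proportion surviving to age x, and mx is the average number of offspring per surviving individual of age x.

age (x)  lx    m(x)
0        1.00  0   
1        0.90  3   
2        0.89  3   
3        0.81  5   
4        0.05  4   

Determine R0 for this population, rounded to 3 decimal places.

lx·mx by age: 0, 2.7, 2.67, 4.05, 0.2
R0 = Σ lx·mx = 9.62 → 9.620

9.620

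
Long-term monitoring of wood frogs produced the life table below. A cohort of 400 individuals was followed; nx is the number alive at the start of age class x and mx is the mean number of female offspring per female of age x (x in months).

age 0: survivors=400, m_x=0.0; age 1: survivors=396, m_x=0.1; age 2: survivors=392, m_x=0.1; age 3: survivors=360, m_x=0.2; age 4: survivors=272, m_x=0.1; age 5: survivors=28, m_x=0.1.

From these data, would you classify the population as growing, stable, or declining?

declining

lx = nx/n0 = nx/400: 1, 0.99, 0.98, 0.9, 0.68, 0.07
R0 = Σ lx·mx = 0 + 0.099 + 0.098 + 0.18 + 0.068 + 0.007 = 0.452
R0 < 1, so the population is declining.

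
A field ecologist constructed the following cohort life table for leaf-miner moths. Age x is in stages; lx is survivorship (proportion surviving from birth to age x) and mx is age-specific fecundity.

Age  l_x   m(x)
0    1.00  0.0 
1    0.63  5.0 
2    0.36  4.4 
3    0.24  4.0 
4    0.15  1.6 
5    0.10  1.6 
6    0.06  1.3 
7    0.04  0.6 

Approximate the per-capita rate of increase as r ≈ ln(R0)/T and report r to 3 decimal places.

0.975

R0 = Σ lx·mx = 0 + 3.15 + 1.584 + 0.96 + 0.24 + 0.16 + 0.078 + 0.024 = 6.196
Σ x·lx·mx = 11.594; T = 11.594/6.196 = 1.87121…
r ≈ ln(R0)/T = ln(6.196)/1.87121… = 0.97472… → 0.975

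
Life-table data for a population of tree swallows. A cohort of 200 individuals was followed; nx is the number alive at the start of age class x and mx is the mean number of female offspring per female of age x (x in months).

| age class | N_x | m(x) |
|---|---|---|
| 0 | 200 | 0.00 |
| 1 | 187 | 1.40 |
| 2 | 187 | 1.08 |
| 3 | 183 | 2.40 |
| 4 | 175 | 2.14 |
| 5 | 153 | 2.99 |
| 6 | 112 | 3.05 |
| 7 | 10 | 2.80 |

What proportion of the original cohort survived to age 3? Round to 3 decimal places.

0.915

l_3 = n_3/n_0 = 183/200 = 0.915 → 0.915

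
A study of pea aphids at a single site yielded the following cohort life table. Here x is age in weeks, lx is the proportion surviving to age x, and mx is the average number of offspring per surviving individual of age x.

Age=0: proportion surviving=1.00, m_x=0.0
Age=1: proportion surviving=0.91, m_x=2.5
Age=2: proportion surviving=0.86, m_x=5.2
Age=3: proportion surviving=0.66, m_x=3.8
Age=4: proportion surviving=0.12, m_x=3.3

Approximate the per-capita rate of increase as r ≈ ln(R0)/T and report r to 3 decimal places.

R0 = Σ lx·mx = 0 + 2.275 + 4.472 + 2.508 + 0.396 = 9.651
Σ x·lx·mx = 20.327; T = 20.327/9.651 = 2.10621…
r ≈ ln(R0)/T = ln(9.651)/2.10621… = 1.07637… → 1.076

1.076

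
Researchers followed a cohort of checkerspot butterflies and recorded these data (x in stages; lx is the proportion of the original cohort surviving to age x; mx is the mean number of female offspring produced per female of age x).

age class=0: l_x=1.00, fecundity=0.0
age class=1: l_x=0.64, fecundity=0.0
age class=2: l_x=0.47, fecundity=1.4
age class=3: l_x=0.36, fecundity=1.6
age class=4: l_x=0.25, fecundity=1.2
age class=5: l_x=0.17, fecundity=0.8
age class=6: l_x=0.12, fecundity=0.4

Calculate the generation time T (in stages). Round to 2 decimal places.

3.03

lx·mx: 0, 0, 0.658, 0.576, 0.3, 0.136, 0.048 → R0 = 1.718
x·lx·mx: 0, 0, 1.316, 1.728, 1.2, 0.68, 0.288 → Σ = 5.212
T = 5.212 / 1.718 = 3.03376… → 3.03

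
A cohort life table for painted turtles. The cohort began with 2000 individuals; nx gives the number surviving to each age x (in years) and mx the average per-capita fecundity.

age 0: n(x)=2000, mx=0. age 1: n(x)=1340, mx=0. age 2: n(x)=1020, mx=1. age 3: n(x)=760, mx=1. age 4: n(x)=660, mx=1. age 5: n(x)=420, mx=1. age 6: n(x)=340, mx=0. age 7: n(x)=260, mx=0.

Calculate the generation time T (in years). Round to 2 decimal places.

lx = nx/n0 = nx/2000: 1, 0.67, 0.51, 0.38, 0.33, 0.21, 0.17, 0.13
lx·mx: 0, 0, 0.51, 0.38, 0.33, 0.21, 0, 0 → R0 = 1.43
x·lx·mx: 0, 0, 1.02, 1.14, 1.32, 1.05, 0, 0 → Σ = 4.53
T = 4.53 / 1.43 = 3.167832… → 3.17

3.17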